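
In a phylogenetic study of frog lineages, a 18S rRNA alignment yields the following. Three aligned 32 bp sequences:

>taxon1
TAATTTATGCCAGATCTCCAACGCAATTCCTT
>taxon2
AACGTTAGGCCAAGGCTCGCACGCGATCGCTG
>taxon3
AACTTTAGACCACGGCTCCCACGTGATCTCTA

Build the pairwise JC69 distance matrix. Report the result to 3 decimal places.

d(taxon1,taxon2) = 0.585, d(taxon1,taxon3) = 0.585, d(taxon2,taxon3) = 0.259

taxon1–taxon2: 13/32 sites differ → p = 0.40625, d = −0.75 ln(1 − 0.541667) = 0.585119 ≈ 0.585.
taxon1–taxon3: 13/32 sites differ → p = 0.40625, d = −0.75 ln(1 − 0.541667) = 0.585119 ≈ 0.585.
taxon2–taxon3: 7/32 sites differ → p = 0.21875, d = −0.75 ln(1 − 0.291667) = 0.258631 ≈ 0.259.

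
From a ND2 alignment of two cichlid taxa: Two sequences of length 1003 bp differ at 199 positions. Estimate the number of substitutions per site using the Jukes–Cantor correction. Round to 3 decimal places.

0.230

p = 199/1003 ≈ 0.198405.
d = −(3/4) ln(1 − 4p/3) = −0.75 ln(1 − 0.26454) = −0.75 ln(0.73546)
  = −0.75 × (-0.307259) = 0.230444 substitutions/site.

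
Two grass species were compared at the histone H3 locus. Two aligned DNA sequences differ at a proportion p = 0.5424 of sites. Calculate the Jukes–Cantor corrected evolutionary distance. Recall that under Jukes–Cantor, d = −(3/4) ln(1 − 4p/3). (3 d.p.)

d = −(3/4) ln(1 − 4p/3) = −0.75 ln(1 − 0.7232) = −0.75 ln(0.2768)
  = −0.75 × (-1.284460) = 0.963345 substitutions/site.

0.963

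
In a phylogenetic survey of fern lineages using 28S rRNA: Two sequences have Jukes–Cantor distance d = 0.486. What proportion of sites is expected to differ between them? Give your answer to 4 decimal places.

0.3577

p = (3/4)(1 − e^(−4d/3)) = 0.75 × (1 − e^(-0.648)) = 0.75 × (1 − 0.523091) = 0.357682.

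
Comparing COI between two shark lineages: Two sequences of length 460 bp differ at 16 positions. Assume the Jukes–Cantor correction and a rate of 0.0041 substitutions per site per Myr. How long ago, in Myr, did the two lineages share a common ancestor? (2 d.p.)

p = 16/460 ≈ 0.034783.
d = −(3/4) ln(1 − 4p/3) = −0.75 ln(1 − 0.046377) = −0.75 ln(0.953623)
  = −0.75 × (-0.047487) = 0.035615 substitutions/site.
Under a molecular clock d = 2μt, so t = d/(2μ) = 0.035615 / (2 × 0.0041) = 4.34 Myr.

4.34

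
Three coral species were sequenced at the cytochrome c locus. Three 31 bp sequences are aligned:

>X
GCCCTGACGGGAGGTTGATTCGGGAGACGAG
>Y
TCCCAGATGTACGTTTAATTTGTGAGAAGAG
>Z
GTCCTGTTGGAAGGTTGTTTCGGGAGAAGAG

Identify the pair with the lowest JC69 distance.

X and Z

X–Y: 11/31 differ, p = 0.355, d = 0.481.
X–Z: 6/31 differ, p = 0.194, d = 0.224.
Y–Z: 11/31 differ, p = 0.355, d = 0.481.
The smallest distance is between X and Z.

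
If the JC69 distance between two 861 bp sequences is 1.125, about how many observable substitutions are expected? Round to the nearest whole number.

Invert JC69: p = (3/4)(1 − e^(−4d/3)) = 0.75 × (1 − e^(-1.5)) = 0.75 × (1 − 0.223130) = 0.582653.
Expected differing sites = pL ≈ 0.582653 × 861 = 501.664233 ≈ 502.

502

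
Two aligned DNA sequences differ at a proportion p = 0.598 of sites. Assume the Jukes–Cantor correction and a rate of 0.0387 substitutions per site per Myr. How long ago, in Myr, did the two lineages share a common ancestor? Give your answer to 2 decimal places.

d = −(3/4) ln(1 − 4p/3) = −0.75 ln(1 − 0.797333) = −0.75 ln(0.202667)
  = −0.75 × (-1.596191) = 1.197143 substitutions/site.
Under a molecular clock d = 2μt, so t = d/(2μ) = 1.197143 / (2 × 0.0387) = 15.47 Myr.

15.47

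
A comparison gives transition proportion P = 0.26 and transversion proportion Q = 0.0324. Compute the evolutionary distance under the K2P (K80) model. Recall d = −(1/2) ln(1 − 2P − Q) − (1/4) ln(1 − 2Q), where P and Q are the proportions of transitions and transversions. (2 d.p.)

Under the Kimura two-parameter model, d = −½ ln(1 − 2P − Q) − ¼ ln(1 − 2Q).
1 − 2P − Q = 0.4476, giving −½ ln(0.4476) = 0.401928.
1 − 2Q = 0.9352, giving −¼ ln(0.9352) = 0.016749.
d = 0.401928 + 0.016749 = 0.418677.

0.42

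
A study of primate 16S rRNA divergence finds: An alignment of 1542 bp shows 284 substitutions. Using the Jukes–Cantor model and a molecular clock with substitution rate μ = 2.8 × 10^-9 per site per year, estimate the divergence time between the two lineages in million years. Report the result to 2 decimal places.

p = 284/1542 ≈ 0.184176.
d = −(3/4) ln(1 − 4p/3) = −0.75 ln(1 − 0.245568) = −0.75 ln(0.754432)
  = −0.75 × (-0.281790) = 0.211343 substitutions/site.
Under a molecular clock d = 2μt, so t = d/(2μ) = 0.211343 / (2 × 2.8 × 10^-9) = 37.74 million years.

37.74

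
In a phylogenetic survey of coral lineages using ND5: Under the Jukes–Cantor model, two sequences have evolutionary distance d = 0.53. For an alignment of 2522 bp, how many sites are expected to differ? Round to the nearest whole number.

Invert JC69: p = (3/4)(1 − e^(−4d/3)) = 0.75 × (1 − e^(-0.706667)) = 0.75 × (1 − 0.493286) = 0.380036.
Expected differing sites = pL ≈ 0.380036 × 2522 = 958.450792 ≈ 958.

958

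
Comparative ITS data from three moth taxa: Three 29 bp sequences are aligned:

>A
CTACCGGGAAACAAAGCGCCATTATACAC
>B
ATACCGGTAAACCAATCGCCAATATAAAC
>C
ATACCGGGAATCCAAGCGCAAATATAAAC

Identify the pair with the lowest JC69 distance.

B and C

A–B: 6/29 differ, p = 0.207, d = 0.242.
A–C: 6/29 differ, p = 0.207, d = 0.242.
B–C: 4/29 differ, p = 0.138, d = 0.152.
The smallest distance is between B and C.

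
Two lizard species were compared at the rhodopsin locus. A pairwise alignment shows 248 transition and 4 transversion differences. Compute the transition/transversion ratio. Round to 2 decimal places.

62.00

R = 248/4 = 62.00.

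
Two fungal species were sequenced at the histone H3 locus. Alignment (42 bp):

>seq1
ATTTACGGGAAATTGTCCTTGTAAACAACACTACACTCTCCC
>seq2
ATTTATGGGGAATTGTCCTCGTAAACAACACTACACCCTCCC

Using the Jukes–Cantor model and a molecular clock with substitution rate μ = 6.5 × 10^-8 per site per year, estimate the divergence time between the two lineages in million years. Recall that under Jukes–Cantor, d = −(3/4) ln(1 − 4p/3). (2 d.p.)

0.78

The sequences differ at 4 of 42 sites (6, 10, 20, 37), so p = 4/42 ≈ 0.095238.
d = −(3/4) ln(1 − 4p/3) = −0.75 ln(1 − 0.126984) = −0.75 ln(0.873016)
  = −0.75 × (-0.135801) = 0.101851 substitutions/site.
Under a molecular clock d = 2μt, so t = d/(2μ) = 0.101851 / (2 × 6.5 × 10^-8) = 0.78 million years.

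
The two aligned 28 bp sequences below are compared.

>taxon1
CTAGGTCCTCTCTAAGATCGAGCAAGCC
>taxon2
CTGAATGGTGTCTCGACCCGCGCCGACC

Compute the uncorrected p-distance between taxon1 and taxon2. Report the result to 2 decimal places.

The sequences differ at 15 of 28 positions.
p = 15/28 = 0.535714… ≈ 0.54 (to 2 d.p.).

0.54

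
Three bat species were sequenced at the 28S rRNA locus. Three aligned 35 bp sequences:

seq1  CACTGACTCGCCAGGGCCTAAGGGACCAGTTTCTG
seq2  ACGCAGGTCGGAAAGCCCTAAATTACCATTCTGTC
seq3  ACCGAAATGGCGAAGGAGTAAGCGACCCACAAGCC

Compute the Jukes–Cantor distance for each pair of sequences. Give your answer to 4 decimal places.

seq1–seq2: 18/35 sites differ → p ≈ 0.514286, d = −0.75 ln(1 − 0.685715) = 0.868091 ≈ 0.8681.
seq1–seq3: 19/35 sites differ → p ≈ 0.542857, d = −0.75 ln(1 − 0.723809) = 0.964997 ≈ 0.9650.
seq2–seq3: 19/35 sites differ → p ≈ 0.542857, d = −0.75 ln(1 − 0.723809) = 0.964997 ≈ 0.9650.

d(seq1,seq2) = 0.8681, d(seq1,seq3) = 0.9650, d(seq2,seq3) = 0.9650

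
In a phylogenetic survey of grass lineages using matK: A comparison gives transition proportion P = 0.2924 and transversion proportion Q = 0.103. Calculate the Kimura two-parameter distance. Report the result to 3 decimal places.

Under the Kimura two-parameter model, d = −½ ln(1 − 2P − Q) − ¼ ln(1 − 2Q).
1 − 2P − Q = 0.3122, giving −½ ln(0.3122) = 0.582056.
1 − 2Q = 0.794, giving −¼ ln(0.794) = 0.057668.
d = 0.582056 + 0.057668 = 0.639724.

0.640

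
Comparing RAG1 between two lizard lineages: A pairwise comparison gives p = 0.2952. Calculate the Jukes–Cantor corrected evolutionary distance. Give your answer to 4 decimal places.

0.3752

d = −(3/4) ln(1 − 4p/3) = −0.75 ln(1 − 0.3936) = −0.75 ln(0.6064)
  = −0.75 × (-0.500215) = 0.375161 substitutions/site.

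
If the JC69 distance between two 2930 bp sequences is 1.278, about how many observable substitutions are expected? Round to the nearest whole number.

Invert JC69: p = (3/4)(1 − e^(−4d/3)) = 0.75 × (1 − e^(-1.704)) = 0.75 × (1 − 0.181954) = 0.613535.
Expected differing sites = pL ≈ 0.613535 × 2930 = 1797.65755 ≈ 1798.

1798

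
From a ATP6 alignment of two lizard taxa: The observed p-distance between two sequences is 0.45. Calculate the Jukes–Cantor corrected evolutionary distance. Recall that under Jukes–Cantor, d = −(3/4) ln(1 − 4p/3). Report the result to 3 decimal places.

0.687

d = −(3/4) ln(1 − 4p/3) = −0.75 ln(1 − 0.6) = −0.75 ln(0.4)
  = −0.75 × (-0.916291) = 0.687218 substitutions/site.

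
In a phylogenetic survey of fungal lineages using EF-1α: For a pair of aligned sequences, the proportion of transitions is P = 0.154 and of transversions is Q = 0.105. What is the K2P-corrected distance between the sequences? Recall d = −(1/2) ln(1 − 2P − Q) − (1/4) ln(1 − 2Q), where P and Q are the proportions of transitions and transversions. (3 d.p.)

0.325

Under the Kimura two-parameter model, d = −½ ln(1 − 2P − Q) − ¼ ln(1 − 2Q).
1 − 2P − Q = 0.587, giving −½ ln(0.587) = 0.266365.
1 − 2Q = 0.79, giving −¼ ln(0.79) = 0.058931.
d = 0.266365 + 0.058931 = 0.325296.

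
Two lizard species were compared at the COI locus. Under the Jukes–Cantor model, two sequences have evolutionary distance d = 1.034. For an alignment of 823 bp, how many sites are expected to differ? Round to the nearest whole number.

Invert JC69: p = (3/4)(1 − e^(−4d/3)) = 0.75 × (1 − e^(-1.378667)) = 0.75 × (1 − 0.251914) = 0.561065.
Expected differing sites = pL ≈ 0.561065 × 823 = 461.756495 ≈ 462.

462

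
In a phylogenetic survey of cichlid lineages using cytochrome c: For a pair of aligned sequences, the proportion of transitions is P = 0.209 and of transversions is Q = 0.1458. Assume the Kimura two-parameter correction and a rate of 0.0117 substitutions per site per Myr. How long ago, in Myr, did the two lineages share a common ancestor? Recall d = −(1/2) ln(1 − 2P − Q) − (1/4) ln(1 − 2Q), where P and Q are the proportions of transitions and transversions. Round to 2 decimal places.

Under the Kimura two-parameter model, d = −½ ln(1 − 2P − Q) − ¼ ln(1 − 2Q).
1 − 2P − Q = 0.4362, giving −½ ln(0.4362) = 0.414827.
1 − 2Q = 0.7084, giving −¼ ln(0.7084) = 0.086187.
d = 0.414827 + 0.086187 = 0.501014.
Under a molecular clock d = 2μt, so t = d/(2μ) = 0.501014 / (2 × 0.0117) = 21.41 Myr.

21.41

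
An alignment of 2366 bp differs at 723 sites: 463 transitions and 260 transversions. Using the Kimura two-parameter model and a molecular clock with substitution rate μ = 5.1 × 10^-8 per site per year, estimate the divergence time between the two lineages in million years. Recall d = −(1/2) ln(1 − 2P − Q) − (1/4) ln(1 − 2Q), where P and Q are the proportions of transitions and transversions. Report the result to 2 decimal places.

4.02

P = 463/2366 ≈ 0.195689 and Q = 260/2366 ≈ 0.10989.
Under the Kimura two-parameter model, d = −½ ln(1 − 2P − Q) − ¼ ln(1 − 2Q).
1 − 2P − Q = 0.498732, giving −½ ln(0.498732) = 0.347843.
1 − 2Q = 0.78022, giving −¼ ln(0.78022) = 0.062045.
d = 0.347843 + 0.062045 = 0.409888.
Under a molecular clock d = 2μt, so t = d/(2μ) = 0.409888 / (2 × 5.1 × 10^-8) = 4.02 million years.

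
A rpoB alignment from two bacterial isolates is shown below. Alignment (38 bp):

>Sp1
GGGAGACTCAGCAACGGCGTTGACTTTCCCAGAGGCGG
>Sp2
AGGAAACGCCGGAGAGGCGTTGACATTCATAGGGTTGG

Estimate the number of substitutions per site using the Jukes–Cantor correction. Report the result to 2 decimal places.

0.46

The sequences differ at 13 of 38 sites, so p = 13/38 ≈ 0.342105.
d = −(3/4) ln(1 − 4p/3) = −0.75 ln(1 − 0.45614) = −0.75 ln(0.54386)
  = −0.75 × (-0.609063) = 0.456797 substitutions/site.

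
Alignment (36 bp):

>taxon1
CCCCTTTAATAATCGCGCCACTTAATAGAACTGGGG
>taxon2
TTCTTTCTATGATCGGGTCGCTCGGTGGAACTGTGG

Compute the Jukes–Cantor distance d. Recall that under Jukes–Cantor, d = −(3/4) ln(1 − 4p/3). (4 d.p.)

The sequences differ at 14 of 36 sites, so p = 14/36 ≈ 0.388889.
d = −(3/4) ln(1 − 4p/3) = −0.75 ln(1 − 0.518519) = −0.75 ln(0.481481)
  = −0.75 × (-0.730889) = 0.548167 substitutions/site.

0.5482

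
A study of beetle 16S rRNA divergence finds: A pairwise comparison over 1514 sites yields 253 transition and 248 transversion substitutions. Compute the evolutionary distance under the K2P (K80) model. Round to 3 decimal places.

P = 253/1514 ≈ 0.167107 and Q = 248/1514 ≈ 0.163804.
Under the Kimura two-parameter model, d = −½ ln(1 − 2P − Q) − ¼ ln(1 − 2Q).
1 − 2P − Q = 0.501982, giving −½ ln(0.501982) = 0.344596.
1 − 2Q = 0.672392, giving −¼ ln(0.672392) = 0.099228.
d = 0.344596 + 0.099228 = 0.443824.

0.444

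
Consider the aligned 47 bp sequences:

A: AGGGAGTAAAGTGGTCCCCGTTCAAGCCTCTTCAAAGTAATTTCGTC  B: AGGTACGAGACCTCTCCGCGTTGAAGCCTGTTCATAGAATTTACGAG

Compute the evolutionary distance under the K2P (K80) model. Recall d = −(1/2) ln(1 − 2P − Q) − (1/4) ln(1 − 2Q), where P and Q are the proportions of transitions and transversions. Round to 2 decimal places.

0.51

Of 47 sites, 2 differences are transitions and 15 are transversions, so P = 2/47 ≈ 0.042553 and Q = 15/47 ≈ 0.319149.
Under the Kimura two-parameter model, d = −½ ln(1 − 2P − Q) − ¼ ln(1 − 2Q).
1 − 2P − Q = 0.595745, giving −½ ln(0.595745) = 0.258971.
1 − 2Q = 0.361702, giving −¼ ln(0.361702) = 0.254234.
d = 0.258971 + 0.254234 = 0.513205.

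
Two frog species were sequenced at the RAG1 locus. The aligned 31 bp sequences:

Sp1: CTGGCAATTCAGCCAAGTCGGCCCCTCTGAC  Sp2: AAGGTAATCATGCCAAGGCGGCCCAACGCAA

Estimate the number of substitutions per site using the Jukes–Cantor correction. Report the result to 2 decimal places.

The sequences differ at 12 of 31 sites, so p = 12/31 ≈ 0.387097.
d = −(3/4) ln(1 − 4p/3) = −0.75 ln(1 − 0.516129) = −0.75 ln(0.483871)
  = −0.75 × (-0.725937) = 0.544453 substitutions/site.

0.54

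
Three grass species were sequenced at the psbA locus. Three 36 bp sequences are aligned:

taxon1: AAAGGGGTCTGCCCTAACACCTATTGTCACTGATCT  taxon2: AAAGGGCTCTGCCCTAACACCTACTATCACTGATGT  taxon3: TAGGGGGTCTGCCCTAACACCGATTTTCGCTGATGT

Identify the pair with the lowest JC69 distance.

taxon1 and taxon2

taxon1–taxon2: 4/36 differ, p = 0.111, d = 0.120.
taxon1–taxon3: 6/36 differ, p = 0.167, d = 0.188.
taxon2–taxon3: 7/36 differ, p = 0.194, d = 0.225.
The smallest distance is between taxon1 and taxon2.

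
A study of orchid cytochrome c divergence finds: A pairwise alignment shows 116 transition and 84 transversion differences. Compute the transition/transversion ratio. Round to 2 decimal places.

R = 116/84 = 1.380952… ≈ 1.38 (to 2 d.p.).

1.38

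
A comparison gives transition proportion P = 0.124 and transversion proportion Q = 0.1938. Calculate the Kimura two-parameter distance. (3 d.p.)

0.414

Under the Kimura two-parameter model, d = −½ ln(1 − 2P − Q) − ¼ ln(1 − 2Q).
1 − 2P − Q = 0.5582, giving −½ ln(0.5582) = 0.291519.
1 − 2Q = 0.6124, giving −¼ ln(0.6124) = 0.122592.
d = 0.291519 + 0.122592 = 0.414111.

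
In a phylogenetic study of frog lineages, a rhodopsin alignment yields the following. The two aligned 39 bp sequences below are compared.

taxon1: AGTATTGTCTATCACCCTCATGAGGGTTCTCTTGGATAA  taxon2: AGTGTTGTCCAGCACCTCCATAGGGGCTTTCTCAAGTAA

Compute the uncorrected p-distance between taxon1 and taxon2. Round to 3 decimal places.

The sequences differ at 13 of 39 positions.
p = 13/39 = 0.333333… ≈ 0.333 (to 3 d.p.).

0.333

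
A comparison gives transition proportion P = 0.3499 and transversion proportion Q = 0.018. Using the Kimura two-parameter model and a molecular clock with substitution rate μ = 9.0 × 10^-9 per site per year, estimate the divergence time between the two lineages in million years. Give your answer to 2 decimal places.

Under the Kimura two-parameter model, d = −½ ln(1 − 2P − Q) − ¼ ln(1 − 2Q).
1 − 2P − Q = 0.2822, giving −½ ln(0.2822) = 0.632570.
1 − 2Q = 0.964, giving −¼ ln(0.964) = 0.009166.
d = 0.632570 + 0.009166 = 0.641736.
Under a molecular clock d = 2μt, so t = d/(2μ) = 0.641736 / (2 × 9.0 × 10^-9) = 35.65 million years.

35.65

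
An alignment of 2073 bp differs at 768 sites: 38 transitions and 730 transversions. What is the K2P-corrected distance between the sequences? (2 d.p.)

P = 38/2073 ≈ 0.018331 and Q = 730/2073 ≈ 0.352147.
Under the Kimura two-parameter model, d = −½ ln(1 − 2P − Q) − ¼ ln(1 − 2Q).
1 − 2P − Q = 0.611191, giving −½ ln(0.611191) = 0.246173.
1 − 2Q = 0.295706, giving −¼ ln(0.295706) = 0.304597.
d = 0.246173 + 0.304597 = 0.550770.

0.55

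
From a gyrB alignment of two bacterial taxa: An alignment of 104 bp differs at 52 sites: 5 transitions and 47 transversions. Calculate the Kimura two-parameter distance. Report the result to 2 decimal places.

0.98

P = 5/104 ≈ 0.048077 and Q = 47/104 ≈ 0.451923.
Under the Kimura two-parameter model, d = −½ ln(1 − 2P − Q) − ¼ ln(1 − 2Q).
1 − 2P − Q = 0.451923, giving −½ ln(0.451923) = 0.397122.
1 − 2Q = 0.096154, giving −¼ ln(0.096154) = 0.585451.
d = 0.397122 + 0.585451 = 0.982573.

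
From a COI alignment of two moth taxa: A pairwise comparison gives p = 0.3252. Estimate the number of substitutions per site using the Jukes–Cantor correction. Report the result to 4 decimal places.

0.4263

d = −(3/4) ln(1 − 4p/3) = −0.75 ln(1 − 0.4336) = −0.75 ln(0.5664)
  = −0.75 × (-0.568455) = 0.426341 substitutions/site.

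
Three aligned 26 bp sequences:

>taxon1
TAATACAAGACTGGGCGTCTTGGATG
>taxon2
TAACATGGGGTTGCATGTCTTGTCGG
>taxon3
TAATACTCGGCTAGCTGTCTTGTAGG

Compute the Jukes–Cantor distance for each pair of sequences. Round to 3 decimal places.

taxon1–taxon2: 12/26 sites differ → p ≈ 0.461538, d = −0.75 ln(1 − 0.615384) = 0.716632 ≈ 0.717.
taxon1–taxon3: 8/26 sites differ → p ≈ 0.307692, d = −0.75 ln(1 − 0.410256) = 0.396050 ≈ 0.396.
taxon2–taxon3: 9/26 sites differ → p ≈ 0.346154, d = −0.75 ln(1 − 0.461539) = 0.464280 ≈ 0.464.

d(taxon1,taxon2) = 0.717, d(taxon1,taxon3) = 0.396, d(taxon2,taxon3) = 0.464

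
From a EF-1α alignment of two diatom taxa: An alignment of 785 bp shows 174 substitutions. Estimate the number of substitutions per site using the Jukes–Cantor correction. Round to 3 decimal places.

0.263

p = 174/785 ≈ 0.221656.
d = −(3/4) ln(1 − 4p/3) = −0.75 ln(1 − 0.295541) = −0.75 ln(0.704459)
  = −0.75 × (-0.350325) = 0.262744 substitutions/site.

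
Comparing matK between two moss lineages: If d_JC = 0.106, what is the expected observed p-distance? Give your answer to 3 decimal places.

0.099

p = (3/4)(1 − e^(−4d/3)) = 0.75 × (1 − e^(-0.141333)) = 0.75 × (1 − 0.868200) = 0.098850.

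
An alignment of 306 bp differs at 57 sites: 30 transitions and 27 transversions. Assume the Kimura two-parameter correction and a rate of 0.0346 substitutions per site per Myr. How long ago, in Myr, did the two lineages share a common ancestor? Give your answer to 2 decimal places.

P = 30/306 ≈ 0.098039 and Q = 27/306 ≈ 0.088235.
Under the Kimura two-parameter model, d = −½ ln(1 − 2P − Q) − ¼ ln(1 − 2Q).
1 − 2P − Q = 0.715687, giving −½ ln(0.715687) = 0.167256.
1 − 2Q = 0.82353, giving −¼ ln(0.82353) = 0.048539.
d = 0.167256 + 0.048539 = 0.215795.
Under a molecular clock d = 2μt, so t = d/(2μ) = 0.215795 / (2 × 0.0346) = 3.12 Myr.

3.12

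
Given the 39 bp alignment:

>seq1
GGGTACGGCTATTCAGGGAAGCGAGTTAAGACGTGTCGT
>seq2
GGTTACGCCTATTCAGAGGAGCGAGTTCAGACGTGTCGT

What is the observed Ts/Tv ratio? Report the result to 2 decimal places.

0.67

Transitions are A↔G and C↔T; transversions are all other mismatches.
Transitions: 2. Transversions: 3.
R = 2/3 = 0.666666… ≈ 0.67 (to 2 d.p.).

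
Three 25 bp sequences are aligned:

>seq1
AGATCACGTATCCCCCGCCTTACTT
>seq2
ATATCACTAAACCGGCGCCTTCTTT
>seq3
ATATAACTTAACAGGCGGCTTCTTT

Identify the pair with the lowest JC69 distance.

seq1–seq2: 8/25 differ, p = 0.320, d = 0.417.
seq1–seq3: 10/25 differ, p = 0.400, d = 0.572.
seq2–seq3: 4/25 differ, p = 0.160, d = 0.180.
The smallest distance is between seq2 and seq3.

seq2 and seq3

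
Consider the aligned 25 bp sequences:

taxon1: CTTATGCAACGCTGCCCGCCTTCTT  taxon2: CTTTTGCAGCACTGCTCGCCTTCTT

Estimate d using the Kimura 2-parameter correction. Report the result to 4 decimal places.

Of 25 sites, 3 differences are transitions and 1 are transversions, so P = 3/25 = 0.12 and Q = 1/25 = 0.04.
Under the Kimura two-parameter model, d = −½ ln(1 − 2P − Q) − ¼ ln(1 − 2Q).
1 − 2P − Q = 0.72, giving −½ ln(0.72) = 0.164252.
1 − 2Q = 0.92, giving −¼ ln(0.92) = 0.020845.
d = 0.164252 + 0.020845 = 0.185097.

0.1851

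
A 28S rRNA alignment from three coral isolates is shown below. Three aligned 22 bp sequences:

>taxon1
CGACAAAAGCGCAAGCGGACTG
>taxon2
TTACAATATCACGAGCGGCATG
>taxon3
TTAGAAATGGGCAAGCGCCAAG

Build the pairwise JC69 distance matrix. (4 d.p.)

taxon1–taxon2: 8/22 sites differ → p ≈ 0.363636, d = −0.75 ln(1 − 0.484848) = 0.497470 ≈ 0.4975.
taxon1–taxon3: 9/22 sites differ → p ≈ 0.409091, d = −0.75 ln(1 − 0.545455) = 0.591344 ≈ 0.5913.
taxon2–taxon3: 9/22 sites differ → p ≈ 0.409091, d = −0.75 ln(1 − 0.545455) = 0.591344 ≈ 0.5913.

d(taxon1,taxon2) = 0.4975, d(taxon1,taxon3) = 0.5913, d(taxon2,taxon3) = 0.5913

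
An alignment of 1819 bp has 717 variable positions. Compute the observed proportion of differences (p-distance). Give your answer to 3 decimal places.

0.394

p = 717/1819 = 0.394172… ≈ 0.394 (to 3 d.p.).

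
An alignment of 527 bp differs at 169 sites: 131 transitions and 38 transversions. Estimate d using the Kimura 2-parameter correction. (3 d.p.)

P = 131/527 ≈ 0.248577 and Q = 38/527 ≈ 0.072106.
Under the Kimura two-parameter model, d = −½ ln(1 − 2P − Q) − ¼ ln(1 − 2Q).
1 − 2P − Q = 0.43074, giving −½ ln(0.43074) = 0.421125.
1 − 2Q = 0.855788, giving −¼ ln(0.855788) = 0.038933.
d = 0.421125 + 0.038933 = 0.460058.

0.460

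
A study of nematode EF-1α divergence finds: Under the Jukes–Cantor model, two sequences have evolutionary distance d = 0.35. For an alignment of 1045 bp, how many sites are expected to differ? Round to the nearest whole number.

Invert JC69: p = (3/4)(1 − e^(−4d/3)) = 0.75 × (1 − e^(-0.466667)) = 0.75 × (1 − 0.627089) = 0.279683.
Expected differing sites = pL ≈ 0.279683 × 1045 = 292.268735 ≈ 292.

292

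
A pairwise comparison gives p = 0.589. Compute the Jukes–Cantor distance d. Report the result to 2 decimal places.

1.15

d = −(3/4) ln(1 − 4p/3) = −0.75 ln(1 − 0.785333) = −0.75 ln(0.214667)
  = −0.75 × (-1.538667) = 1.154000 substitutions/site.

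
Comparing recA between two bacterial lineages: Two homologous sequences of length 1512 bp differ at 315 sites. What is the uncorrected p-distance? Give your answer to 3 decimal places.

p = 315/1512 = 0.208333… ≈ 0.208 (to 3 d.p.).

0.208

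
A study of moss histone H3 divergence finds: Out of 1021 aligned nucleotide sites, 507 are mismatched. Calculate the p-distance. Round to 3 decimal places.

p = 507/1021 = 0.496571… ≈ 0.497 (to 3 d.p.).

0.497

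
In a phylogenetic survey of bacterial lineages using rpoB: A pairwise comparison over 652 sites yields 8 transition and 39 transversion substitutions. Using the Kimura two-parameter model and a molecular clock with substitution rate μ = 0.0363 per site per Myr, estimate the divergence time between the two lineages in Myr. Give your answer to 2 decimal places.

P = 8/652 ≈ 0.01227 and Q = 39/652 ≈ 0.059816.
Under the Kimura two-parameter model, d = −½ ln(1 − 2P − Q) − ¼ ln(1 − 2Q).
1 − 2P − Q = 0.915644, giving −½ ln(0.915644) = 0.044064.
1 − 2Q = 0.880368, giving −¼ ln(0.880368) = 0.031854.
d = 0.044064 + 0.031854 = 0.075918.
Under a molecular clock d = 2μt, so t = d/(2μ) = 0.075918 / (2 × 0.0363) = 1.05 Myr.

1.05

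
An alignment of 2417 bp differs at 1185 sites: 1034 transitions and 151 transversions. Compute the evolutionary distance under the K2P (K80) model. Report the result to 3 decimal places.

1.284

P = 1034/2417 ≈ 0.427803 and Q = 151/2417 ≈ 0.062474.
Under the Kimura two-parameter model, d = −½ ln(1 − 2P − Q) − ¼ ln(1 − 2Q).
1 − 2P − Q = 0.08192, giving −½ ln(0.08192) = 1.251006.
1 − 2Q = 0.875052, giving −¼ ln(0.875052) = 0.033368.
d = 1.251006 + 0.033368 = 1.284374.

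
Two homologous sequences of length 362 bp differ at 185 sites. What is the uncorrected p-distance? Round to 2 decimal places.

0.51

p = 185/362 = 0.511049… ≈ 0.51 (to 2 d.p.).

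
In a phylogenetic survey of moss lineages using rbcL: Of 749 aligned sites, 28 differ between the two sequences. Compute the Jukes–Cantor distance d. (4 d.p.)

p = 28/749 ≈ 0.037383.
d = −(3/4) ln(1 − 4p/3) = −0.75 ln(1 − 0.049844) = −0.75 ln(0.950156)
  = −0.75 × (-0.051129) = 0.038347 substitutions/site.

0.0383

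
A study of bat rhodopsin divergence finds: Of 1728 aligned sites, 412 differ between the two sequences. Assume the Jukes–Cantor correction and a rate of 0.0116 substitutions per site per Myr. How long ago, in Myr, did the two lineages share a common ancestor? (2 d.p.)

12.37

p = 412/1728 ≈ 0.238426.
d = −(3/4) ln(1 − 4p/3) = −0.75 ln(1 − 0.317901) = −0.75 ln(0.682099)
  = −0.75 × (-0.382580) = 0.286935 substitutions/site.
Under a molecular clock d = 2μt, so t = d/(2μ) = 0.286935 / (2 × 0.0116) = 12.37 Myr.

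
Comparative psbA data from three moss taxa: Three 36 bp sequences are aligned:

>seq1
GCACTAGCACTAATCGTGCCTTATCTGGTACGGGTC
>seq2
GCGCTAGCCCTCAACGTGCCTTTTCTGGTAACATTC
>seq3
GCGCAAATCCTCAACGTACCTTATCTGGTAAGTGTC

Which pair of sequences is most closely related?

seq2 and seq3

seq1–seq2: 9/36 differ, p = 0.250, d = 0.304.
seq1–seq3: 10/36 differ, p = 0.278, d = 0.347.
seq2–seq3: 8/36 differ, p = 0.222, d = 0.264.
The smallest distance is between seq2 and seq3.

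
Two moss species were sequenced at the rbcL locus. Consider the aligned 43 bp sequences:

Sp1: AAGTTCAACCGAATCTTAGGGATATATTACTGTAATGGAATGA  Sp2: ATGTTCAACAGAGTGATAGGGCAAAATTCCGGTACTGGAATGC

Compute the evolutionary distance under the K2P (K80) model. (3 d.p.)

0.359

Of 43 sites, 1 differences are transitions and 11 are transversions, so P = 1/43 ≈ 0.023256 and Q = 11/43 ≈ 0.255814.
Under the Kimura two-parameter model, d = −½ ln(1 − 2P − Q) − ¼ ln(1 − 2Q).
1 − 2P − Q = 0.697674, giving −½ ln(0.697674) = 0.180002.
1 − 2Q = 0.488372, giving −¼ ln(0.488372) = 0.179169.
d = 0.180002 + 0.179169 = 0.359171.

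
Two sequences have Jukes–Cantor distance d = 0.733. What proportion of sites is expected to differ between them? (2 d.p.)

0.47

p = (3/4)(1 − e^(−4d/3)) = 0.75 × (1 − e^(-0.977333)) = 0.75 × (1 − 0.376313) = 0.467765.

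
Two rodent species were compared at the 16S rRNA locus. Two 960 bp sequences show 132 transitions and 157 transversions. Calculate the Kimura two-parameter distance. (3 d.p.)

0.388

P = 132/960 = 0.1375 and Q = 157/960 ≈ 0.163542.
Under the Kimura two-parameter model, d = −½ ln(1 − 2P − Q) − ¼ ln(1 − 2Q).
1 − 2P − Q = 0.561458, giving −½ ln(0.561458) = 0.288609.
1 − 2Q = 0.672916, giving −¼ ln(0.672916) = 0.099034.
d = 0.288609 + 0.099034 = 0.387643.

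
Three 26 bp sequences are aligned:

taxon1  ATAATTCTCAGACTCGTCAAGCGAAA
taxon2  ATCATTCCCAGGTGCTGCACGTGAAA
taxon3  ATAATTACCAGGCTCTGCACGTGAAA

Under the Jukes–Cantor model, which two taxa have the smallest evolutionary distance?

taxon2 and taxon3

taxon1–taxon2: 9/26 differ, p = 0.346, d = 0.464.
taxon1–taxon3: 7/26 differ, p = 0.269, d = 0.334.
taxon2–taxon3: 4/26 differ, p = 0.154, d = 0.172.
The smallest distance is between taxon2 and taxon3.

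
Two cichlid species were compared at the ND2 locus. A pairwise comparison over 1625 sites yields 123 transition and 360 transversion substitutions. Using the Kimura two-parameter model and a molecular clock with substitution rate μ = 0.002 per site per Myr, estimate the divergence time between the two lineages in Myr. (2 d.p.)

94.92

P = 123/1625 ≈ 0.075692 and Q = 360/1625 ≈ 0.221538.
Under the Kimura two-parameter model, d = −½ ln(1 − 2P − Q) − ¼ ln(1 − 2Q).
1 − 2P − Q = 0.627078, giving −½ ln(0.627078) = 0.233342.
1 − 2Q = 0.556924, giving −¼ ln(0.556924) = 0.146332.
d = 0.233342 + 0.146332 = 0.379674.
Under a molecular clock d = 2μt, so t = d/(2μ) = 0.379674 / (2 × 0.002) = 94.92 Myr.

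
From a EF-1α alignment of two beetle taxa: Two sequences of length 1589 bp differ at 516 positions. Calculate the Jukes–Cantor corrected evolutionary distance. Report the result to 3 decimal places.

p = 516/1589 ≈ 0.324733.
d = −(3/4) ln(1 − 4p/3) = −0.75 ln(1 − 0.432977) = −0.75 ln(0.567023)
  = −0.75 × (-0.567355) = 0.425516 substitutions/site.

0.426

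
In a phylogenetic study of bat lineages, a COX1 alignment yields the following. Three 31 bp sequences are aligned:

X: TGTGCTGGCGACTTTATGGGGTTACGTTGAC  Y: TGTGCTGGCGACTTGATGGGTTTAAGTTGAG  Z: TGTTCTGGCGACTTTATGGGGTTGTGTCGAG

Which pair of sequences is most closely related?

X and Y

X–Y: 4/31 differ, p = 0.129, d = 0.142.
X–Z: 5/31 differ, p = 0.161, d = 0.182.
Y–Z: 6/31 differ, p = 0.194, d = 0.224.
The smallest distance is between X and Y.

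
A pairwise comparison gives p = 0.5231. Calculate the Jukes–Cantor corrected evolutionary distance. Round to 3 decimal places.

0.897

d = −(3/4) ln(1 − 4p/3) = −0.75 ln(1 − 0.697467) = −0.75 ln(0.302533)
  = −0.75 × (-1.195565) = 0.896674 substitutions/site.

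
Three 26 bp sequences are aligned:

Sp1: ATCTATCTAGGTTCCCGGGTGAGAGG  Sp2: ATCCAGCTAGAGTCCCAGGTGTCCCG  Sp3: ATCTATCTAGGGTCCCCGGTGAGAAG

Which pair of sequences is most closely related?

Sp1–Sp2: 9/26 differ, p = 0.346, d = 0.464.
Sp1–Sp3: 3/26 differ, p = 0.115, d = 0.125.
Sp2–Sp3: 8/26 differ, p = 0.308, d = 0.396.
The smallest distance is between Sp1 and Sp3.

Sp1 and Sp3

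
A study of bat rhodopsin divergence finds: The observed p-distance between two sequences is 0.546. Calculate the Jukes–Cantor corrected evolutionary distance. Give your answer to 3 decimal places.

d = −(3/4) ln(1 − 4p/3) = −0.75 ln(1 − 0.728) = −0.75 ln(0.272)
  = −0.75 × (-1.301953) = 0.976465 substitutions/site.

0.976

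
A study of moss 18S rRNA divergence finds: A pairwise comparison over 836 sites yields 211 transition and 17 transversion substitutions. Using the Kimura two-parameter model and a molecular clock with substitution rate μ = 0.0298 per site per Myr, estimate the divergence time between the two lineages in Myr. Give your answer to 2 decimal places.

6.42

P = 211/836 ≈ 0.252392 and Q = 17/836 ≈ 0.020335.
Under the Kimura two-parameter model, d = −½ ln(1 − 2P − Q) − ¼ ln(1 − 2Q).
1 − 2P − Q = 0.474881, giving −½ ln(0.474881) = 0.372346.
1 − 2Q = 0.95933, giving −¼ ln(0.95933) = 0.010380.
d = 0.372346 + 0.010380 = 0.382726.
Under a molecular clock d = 2μt, so t = d/(2μ) = 0.382726 / (2 × 0.0298) = 6.42 Myr.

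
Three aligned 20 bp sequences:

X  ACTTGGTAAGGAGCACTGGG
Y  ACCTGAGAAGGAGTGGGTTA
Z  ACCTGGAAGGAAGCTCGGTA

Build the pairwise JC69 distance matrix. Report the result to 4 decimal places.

X–Y: 10/20 sites differ → p = 0.5, d = −0.75 ln(1 − 0.666667) = 0.823960 ≈ 0.8240.
X–Z: 8/20 sites differ → p = 0.4, d = −0.75 ln(1 − 0.533333) = 0.571605 ≈ 0.5716.
Y–Z: 8/20 sites differ → p = 0.4, d = −0.75 ln(1 − 0.533333) = 0.571605 ≈ 0.5716.

d(X,Y) = 0.8240, d(X,Z) = 0.5716, d(Y,Z) = 0.5716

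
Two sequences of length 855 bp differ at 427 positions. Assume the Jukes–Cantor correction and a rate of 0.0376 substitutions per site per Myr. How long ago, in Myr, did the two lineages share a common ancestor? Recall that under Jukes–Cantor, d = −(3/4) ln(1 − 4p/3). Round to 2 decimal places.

10.93

p = 427/855 ≈ 0.499415.
d = −(3/4) ln(1 − 4p/3) = −0.75 ln(1 − 0.665887) = −0.75 ln(0.334113)
  = −0.75 × (-1.096276) = 0.822207 substitutions/site.
Under a molecular clock d = 2μt, so t = d/(2μ) = 0.822207 / (2 × 0.0376) = 10.93 Myr.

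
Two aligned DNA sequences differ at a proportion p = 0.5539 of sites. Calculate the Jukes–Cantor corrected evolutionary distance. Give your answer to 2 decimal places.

1.01

d = −(3/4) ln(1 − 4p/3) = −0.75 ln(1 − 0.738533) = −0.75 ln(0.261467)
  = −0.75 × (-1.341447) = 1.006085 substitutions/site.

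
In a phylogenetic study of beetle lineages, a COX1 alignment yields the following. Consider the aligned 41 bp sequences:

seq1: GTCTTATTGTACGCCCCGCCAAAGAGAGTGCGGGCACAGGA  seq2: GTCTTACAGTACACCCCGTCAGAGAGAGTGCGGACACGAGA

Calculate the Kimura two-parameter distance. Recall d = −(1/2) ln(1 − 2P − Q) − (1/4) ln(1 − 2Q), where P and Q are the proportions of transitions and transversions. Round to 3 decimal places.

Of 41 sites, 7 differences are transitions and 1 are transversions, so P = 7/41 ≈ 0.170732 and Q = 1/41 ≈ 0.02439.
Under the Kimura two-parameter model, d = −½ ln(1 − 2P − Q) − ¼ ln(1 − 2Q).
1 − 2P − Q = 0.634146, giving −½ ln(0.634146) = 0.227738.
1 − 2Q = 0.95122, giving −¼ ln(0.95122) = 0.012502.
d = 0.227738 + 0.012502 = 0.240240.

0.240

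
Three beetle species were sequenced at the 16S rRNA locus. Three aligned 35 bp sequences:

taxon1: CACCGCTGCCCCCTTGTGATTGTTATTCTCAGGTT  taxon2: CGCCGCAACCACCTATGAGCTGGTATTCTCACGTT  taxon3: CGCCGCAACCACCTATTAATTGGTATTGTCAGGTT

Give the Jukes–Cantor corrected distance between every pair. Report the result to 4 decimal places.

taxon1–taxon2: 12/35 sites differ → p ≈ 0.342857, d = −0.75 ln(1 − 0.457143) = 0.458182 ≈ 0.4582.
taxon1–taxon3: 9/35 sites differ → p ≈ 0.257143, d = −0.75 ln(1 − 0.342857) = 0.314890 ≈ 0.3149.
taxon2–taxon3: 5/35 sites differ → p ≈ 0.142857, d = −0.75 ln(1 − 0.190476) = 0.158482 ≈ 0.1585.

d(taxon1,taxon2) = 0.4582, d(taxon1,taxon3) = 0.3149, d(taxon2,taxon3) = 0.1585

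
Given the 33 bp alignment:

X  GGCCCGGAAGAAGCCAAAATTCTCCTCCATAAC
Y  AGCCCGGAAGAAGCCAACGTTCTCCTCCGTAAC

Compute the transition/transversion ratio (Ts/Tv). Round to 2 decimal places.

Transitions are A↔G and C↔T; transversions are all other mismatches.
Transitions: 3. Transversions: 1.
R = 3/1 = 3.00.

3.00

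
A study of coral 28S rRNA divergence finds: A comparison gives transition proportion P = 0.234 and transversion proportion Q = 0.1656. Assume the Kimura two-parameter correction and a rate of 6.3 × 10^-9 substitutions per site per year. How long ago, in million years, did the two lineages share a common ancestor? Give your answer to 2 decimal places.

47.82

Under the Kimura two-parameter model, d = −½ ln(1 − 2P − Q) − ¼ ln(1 − 2Q).
1 − 2P − Q = 0.3664, giving −½ ln(0.3664) = 0.502015.
1 − 2Q = 0.6688, giving −¼ ln(0.6688) = 0.100568.
d = 0.502015 + 0.100568 = 0.602583.
Under a molecular clock d = 2μt, so t = d/(2μ) = 0.602583 / (2 × 6.3 × 10^-9) = 47.82 million years.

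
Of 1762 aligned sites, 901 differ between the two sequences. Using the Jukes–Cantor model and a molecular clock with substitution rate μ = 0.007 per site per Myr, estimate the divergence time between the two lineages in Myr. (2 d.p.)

p = 901/1762 ≈ 0.511351.
d = −(3/4) ln(1 − 4p/3) = −0.75 ln(1 − 0.681801) = −0.75 ln(0.318199)
  = −0.75 × (-1.145078) = 0.858809 substitutions/site.
Under a molecular clock d = 2μt, so t = d/(2μ) = 0.858809 / (2 × 0.007) = 61.34 Myr.

61.34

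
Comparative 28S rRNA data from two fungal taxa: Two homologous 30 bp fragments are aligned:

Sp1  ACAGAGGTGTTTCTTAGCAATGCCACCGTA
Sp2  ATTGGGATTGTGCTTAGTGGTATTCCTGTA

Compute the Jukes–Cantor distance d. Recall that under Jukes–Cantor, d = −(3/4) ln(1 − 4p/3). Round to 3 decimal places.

0.824

The sequences differ at 15 of 30 sites, so p = 15/30 = 0.5.
d = −(3/4) ln(1 − 4p/3) = −0.75 ln(1 − 0.666667) = −0.75 ln(0.333333)
  = −0.75 × (-1.098613) = 0.823960 substitutions/site.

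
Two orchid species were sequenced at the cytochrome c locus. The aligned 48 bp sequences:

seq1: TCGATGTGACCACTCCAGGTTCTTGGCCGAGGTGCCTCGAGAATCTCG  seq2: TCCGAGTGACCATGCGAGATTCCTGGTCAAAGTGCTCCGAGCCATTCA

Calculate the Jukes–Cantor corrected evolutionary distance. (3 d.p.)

0.520

The sequences differ at 18 of 48 sites, so p = 18/48 = 0.375.
d = −(3/4) ln(1 − 4p/3) = −0.75 ln(1 − 0.5) = −0.75 ln(0.5)
  = −0.75 × (-0.693147) = 0.519860 substitutions/site.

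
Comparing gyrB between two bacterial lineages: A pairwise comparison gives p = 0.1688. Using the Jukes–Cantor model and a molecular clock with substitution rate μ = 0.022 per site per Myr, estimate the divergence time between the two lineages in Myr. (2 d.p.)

d = −(3/4) ln(1 − 4p/3) = −0.75 ln(1 − 0.225067) = −0.75 ln(0.774933)
  = −0.75 × (-0.254979) = 0.191234 substitutions/site.
Under a molecular clock d = 2μt, so t = d/(2μ) = 0.191234 / (2 × 0.022) = 4.35 Myr.

4.35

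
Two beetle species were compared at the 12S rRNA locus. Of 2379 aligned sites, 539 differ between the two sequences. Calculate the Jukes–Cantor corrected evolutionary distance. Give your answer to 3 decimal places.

p = 539/2379 ≈ 0.226566.
d = −(3/4) ln(1 − 4p/3) = −0.75 ln(1 − 0.302088) = −0.75 ln(0.697912)
  = −0.75 × (-0.359662) = 0.269747 substitutions/site.

0.270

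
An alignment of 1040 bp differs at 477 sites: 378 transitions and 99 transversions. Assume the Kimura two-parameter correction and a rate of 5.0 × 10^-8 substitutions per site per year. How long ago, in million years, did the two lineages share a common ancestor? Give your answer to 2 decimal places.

9.16

P = 378/1040 ≈ 0.363462 and Q = 99/1040 ≈ 0.095192.
Under the Kimura two-parameter model, d = −½ ln(1 − 2P − Q) − ¼ ln(1 − 2Q).
1 − 2P − Q = 0.177884, giving −½ ln(0.177884) = 0.863312.
1 − 2Q = 0.809616, giving −¼ ln(0.809616) = 0.052799.
d = 0.863312 + 0.052799 = 0.916111.
Under a molecular clock d = 2μt, so t = d/(2μ) = 0.916111 / (2 × 5.0 × 10^-8) = 9.16 million years.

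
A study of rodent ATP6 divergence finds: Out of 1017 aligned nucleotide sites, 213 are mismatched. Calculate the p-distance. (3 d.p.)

p = 213/1017 = 0.209439… ≈ 0.209 (to 3 d.p.).

0.209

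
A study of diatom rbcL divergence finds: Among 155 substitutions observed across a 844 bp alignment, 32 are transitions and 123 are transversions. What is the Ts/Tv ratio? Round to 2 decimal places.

0.26

R = 32/123 = 0.260162… ≈ 0.26 (to 2 d.p.).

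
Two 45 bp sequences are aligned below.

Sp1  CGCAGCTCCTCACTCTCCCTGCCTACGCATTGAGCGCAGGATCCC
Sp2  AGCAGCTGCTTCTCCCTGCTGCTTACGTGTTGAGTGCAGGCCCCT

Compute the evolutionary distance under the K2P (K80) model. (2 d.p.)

0.52

Of 45 sites, 11 differences are transitions and 5 are transversions, so P = 11/45 ≈ 0.244444 and Q = 5/45 ≈ 0.111111.
Under the Kimura two-parameter model, d = −½ ln(1 − 2P − Q) − ¼ ln(1 − 2Q).
1 − 2P − Q = 0.400001, giving −½ ln(0.400001) = 0.458144.
1 − 2Q = 0.777778, giving −¼ ln(0.777778) = 0.062829.
d = 0.458144 + 0.062829 = 0.520973.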